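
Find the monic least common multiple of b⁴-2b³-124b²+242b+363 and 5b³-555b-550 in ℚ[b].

Apply the Euclidean algorithm:
  b⁴-2b³-124b²+242b+363 = ((1/5)b-2/5)(5b³-555b-550) + (-13b²+130b+143)
  5b³-555b-550 = (-(5/13)b-50/13)(-13b²+130b+143) + (0)
Last nonzero remainder: -13b²+130b+143. Dividing through by -13 gives the monic gcd b²-10b-11.
Then lcm(f, g) = f·g / gcd(f, g); expanding and making the result monic gives the answer.

b⁵+8b⁴-144b³-998b²+2783b+3630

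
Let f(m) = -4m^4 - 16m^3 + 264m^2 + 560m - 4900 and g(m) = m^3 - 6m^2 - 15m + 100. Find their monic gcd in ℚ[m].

m^2 - 10m + 25

By polynomial division,
  -4m^4 - 16m^3 + 264m^2 + 560m - 4900 = (-4m - 40)(m^3 - 6m^2 - 15m + 100) + (-36m^2 + 360m - 900)
  m^3 - 6m^2 - 15m + 100 = (-(1/36)m - 1/9)(-36m^2 + 360m - 900) + (0)
Last nonzero remainder: -36m^2 + 360m - 900. Dividing through by -36 gives the monic gcd m^2 - 10m + 25.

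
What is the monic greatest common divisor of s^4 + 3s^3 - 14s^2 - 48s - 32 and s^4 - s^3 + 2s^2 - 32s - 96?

s^2 - 2s - 8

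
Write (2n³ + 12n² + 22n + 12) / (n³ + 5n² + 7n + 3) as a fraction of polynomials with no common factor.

(2n + 4)/(n + 1)

Apply the Euclidean algorithm:
  2n³ + 12n² + 22n + 12 = (2)(n³ + 5n² + 7n + 3) + (2n² + 8n + 6)
  n³ + 5n² + 7n + 3 = ((1/2)n + 1/2)(2n² + 8n + 6) + (0)
Last nonzero remainder: 2n² + 8n + 6. Dividing through by 2 gives the monic gcd n² + 4n + 3.
Cancel n² + 4n + 3 from numerator and denominator to get the reduced form.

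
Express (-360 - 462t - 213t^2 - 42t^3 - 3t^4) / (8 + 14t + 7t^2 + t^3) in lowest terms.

(-45 - 24t - 3t^2)/(1 + t)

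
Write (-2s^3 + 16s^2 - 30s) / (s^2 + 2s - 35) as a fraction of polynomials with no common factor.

Apply the Euclidean algorithm:
  -2s^3 + 16s^2 - 30s = (-2s + 20)(s^2 + 2s - 35) + (-140s + 700)
  s^2 + 2s - 35 = (-(1/140)s - 1/20)(-140s + 700) + (0)
Last nonzero remainder: -140s + 700. Dividing through by -140 gives the monic gcd s - 5.
Cancel s - 5 from numerator and denominator to get the reduced form.

(-2s^2 + 6s)/(s + 7)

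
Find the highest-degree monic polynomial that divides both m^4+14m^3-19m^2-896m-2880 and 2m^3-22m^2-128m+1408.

m^2-64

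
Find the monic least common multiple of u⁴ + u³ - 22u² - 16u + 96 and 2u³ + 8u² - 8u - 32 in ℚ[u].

Apply the Euclidean algorithm:
  u⁴ + u³ - 22u² - 16u + 96 = ((1/2)u - 3/2)(2u³ + 8u² - 8u - 32) + (-6u² - 12u + 48)
  2u³ + 8u² - 8u - 32 = (-(1/3)u - 2/3)(-6u² - 12u + 48) + (0)
Last nonzero remainder: -6u² - 12u + 48. Dividing through by -6 gives the monic gcd u² + 2u - 8.
Then lcm(f, g) = f·g / gcd(f, g); expanding and making the result monic gives the answer.

u⁵ + 3u⁴ - 20u³ - 60u² + 64u + 192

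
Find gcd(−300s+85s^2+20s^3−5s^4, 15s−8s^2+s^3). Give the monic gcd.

15s−8s^2+s^3

Euclidean algorithm in ℚ[s]:
  −5s^4+20s^3+85s^2−300s = (−5s−20)(s^3−8s^2+15s) + (0)
The last nonzero remainder s^3−8s^2+15s is already monic.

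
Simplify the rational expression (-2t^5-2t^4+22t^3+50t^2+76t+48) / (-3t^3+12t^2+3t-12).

Repeated division with remainder:
  -2t^5-2t^4+22t^3+50t^2+76t+48 = ((2/3)t^2+(10/3)t+20/3)(-3t^3+12t^2+3t-12) + (-32t^2+96t+128)
  -3t^3+12t^2+3t-12 = ((3/32)t-3/32)(-32t^2+96t+128) + (0)
Last nonzero remainder: -32t^2+96t+128. Dividing through by -32 gives the monic gcd t^2-3t-4.
Cancel t^2-3t-4 from numerator and denominator to get the reduced form.

(2t^3+8t^2+10t+12)/(3t-3)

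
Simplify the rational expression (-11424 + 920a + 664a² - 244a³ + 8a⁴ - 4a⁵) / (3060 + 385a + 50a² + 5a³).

Apply the Euclidean algorithm:
  -4a⁵ + 8a⁴ - 244a³ + 664a² + 920a - 11424 = (-(4/5)a² + (48/5)a - 416/5)(5a³ + 50a² + 385a + 3060) + (3576a² + 3576a + 243168)
  5a³ + 50a² + 385a + 3060 = ((5/3576)a + 15/1192)(3576a² + 3576a + 243168) + (0)
Last nonzero remainder: 3576a² + 3576a + 243168. Dividing through by 3576 gives the monic gcd a² + a + 68.
Cancel a² + a + 68 from numerator and denominator to get the reduced form.

(-168 + 16a + 12a² - 4a³)/(45 + 5a)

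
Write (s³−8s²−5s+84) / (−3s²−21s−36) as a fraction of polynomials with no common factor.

Euclidean algorithm in ℚ[s]:
  s³−8s²−5s+84 = (−(1/3)s+5)(−3s²−21s−36) + (88s+264)
  −3s²−21s−36 = (−(3/88)s−3/22)(88s+264) + (0)
Last nonzero remainder: 88s+264. Dividing through by 88 gives the monic gcd s+3.
Cancel s+3 from numerator and denominator to get the reduced form.

(−s²+11s−28)/(3s+12)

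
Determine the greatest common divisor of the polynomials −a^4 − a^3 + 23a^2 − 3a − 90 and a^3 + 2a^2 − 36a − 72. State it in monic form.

Repeated division with remainder:
  −a^4 − a^3 + 23a^2 − 3a − 90 = (−a + 1)(a^3 + 2a^2 − 36a − 72) + (−15a^2 − 39a − 18)
  a^3 + 2a^2 − 36a − 72 = (−(1/15)a + 1/25)(−15a^2 − 39a − 18) + (−(891/25)a − 1782/25)
  −15a^2 − 39a − 18 = ((125/297)a + 25/99)(−(891/25)a − 1782/25) + (0)
Last nonzero remainder: −(891/25)a − 1782/25. Dividing through by −891/25 gives the monic gcd a + 2.

a + 2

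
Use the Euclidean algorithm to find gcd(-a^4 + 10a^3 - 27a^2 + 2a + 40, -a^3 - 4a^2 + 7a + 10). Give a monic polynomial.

a^2 - a - 2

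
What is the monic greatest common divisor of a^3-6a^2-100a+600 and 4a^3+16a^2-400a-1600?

a^2-100

Apply the Euclidean algorithm:
  a^3-6a^2-100a+600 = (1/4)(4a^3+16a^2-400a-1600) + (-10a^2+1000)
  4a^3+16a^2-400a-1600 = (-(2/5)a-8/5)(-10a^2+1000) + (0)
Last nonzero remainder: -10a^2+1000. Dividing through by -10 gives the monic gcd a^2-100.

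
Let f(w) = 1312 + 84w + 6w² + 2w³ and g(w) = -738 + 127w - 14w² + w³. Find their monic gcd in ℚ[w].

Repeated division with remainder:
  2w³ + 6w² + 84w + 1312 = (2)(w³ - 14w² + 127w - 738) + (34w² - 170w + 2788)
  w³ - 14w² + 127w - 738 = ((1/34)w - 9/34)(34w² - 170w + 2788) + (0)
Last nonzero remainder: 34w² - 170w + 2788. Dividing through by 34 gives the monic gcd w² - 5w + 82.

82 - 5w + w²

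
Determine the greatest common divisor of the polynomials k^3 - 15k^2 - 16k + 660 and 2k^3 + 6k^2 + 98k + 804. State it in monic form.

k + 6

Euclidean algorithm in ℚ[k]:
  k^3 - 15k^2 - 16k + 660 = (1/2)(2k^3 + 6k^2 + 98k + 804) + (-18k^2 - 65k + 258)
  2k^3 + 6k^2 + 98k + 804 = (-(1/9)k + 11/162)(-18k^2 - 65k + 258) + ((21235/162)k + 21235/27)
  -18k^2 - 65k + 258 = (-(2916/21235)k + 6966/21235)((21235/162)k + 21235/27) + (0)
Last nonzero remainder: (21235/162)k + 21235/27. Dividing through by 21235/162 gives the monic gcd k + 6.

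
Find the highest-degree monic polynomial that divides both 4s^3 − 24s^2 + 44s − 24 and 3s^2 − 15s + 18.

Euclidean algorithm in ℚ[s]:
  4s^3 − 24s^2 + 44s − 24 = ((4/3)s − 4/3)(3s^2 − 15s + 18) + (0)
Last nonzero remainder: 3s^2 − 15s + 18. Dividing through by 3 gives the monic gcd s^2 − 5s + 6.

s^2 − 5s + 6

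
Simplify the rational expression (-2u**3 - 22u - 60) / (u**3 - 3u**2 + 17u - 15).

(-2u - 4)/(u - 1)

By polynomial division,
  -2u**3 - 22u - 60 = (-2)(u**3 - 3u**2 + 17u - 15) + (-6u**2 + 12u - 90)
  u**3 - 3u**2 + 17u - 15 = (-(1/6)u + 1/6)(-6u**2 + 12u - 90) + (0)
Last nonzero remainder: -6u**2 + 12u - 90. Dividing through by -6 gives the monic gcd u**2 - 2u + 15.
Cancel u**2 - 2u + 15 from numerator and denominator to get the reduced form.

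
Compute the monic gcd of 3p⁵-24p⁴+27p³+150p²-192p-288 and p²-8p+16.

By polynomial division,
  3p⁵-24p⁴+27p³+150p²-192p-288 = (3p³-21p-18)(p²-8p+16) + (0)
The last nonzero remainder p²-8p+16 is already monic.

p²-8p+16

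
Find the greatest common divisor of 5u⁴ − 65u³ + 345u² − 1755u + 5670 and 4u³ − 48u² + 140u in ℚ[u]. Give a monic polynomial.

u − 7

Euclidean algorithm in ℚ[u]:
  5u⁴ − 65u³ + 345u² − 1755u + 5670 = ((5/4)u − 5/4)(4u³ − 48u² + 140u) + (110u² − 1580u + 5670)
  4u³ − 48u² + 140u = ((2/55)u + 52/605)(110u² − 1580u + 5670) + ((8424/121)u − 58968/121)
  110u² − 1580u + 5670 = ((6655/4212)u − 605/52)((8424/121)u − 58968/121) + (0)
Last nonzero remainder: (8424/121)u − 58968/121. Dividing through by 8424/121 gives the monic gcd u − 7.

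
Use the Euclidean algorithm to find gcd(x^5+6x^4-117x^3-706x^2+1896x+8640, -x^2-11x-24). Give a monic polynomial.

x^2+11x+24

Euclidean algorithm in ℚ[x]:
  x^5+6x^4-117x^3-706x^2+1896x+8640 = (-x^3+5x^2+86x-360)(-x^2-11x-24) + (0)
Last nonzero remainder: -x^2-11x-24. Dividing through by -1 gives the monic gcd x^2+11x+24.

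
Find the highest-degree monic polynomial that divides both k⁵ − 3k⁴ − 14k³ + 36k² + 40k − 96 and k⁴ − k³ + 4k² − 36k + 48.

k² − 4k + 4

By polynomial division,
  k⁵ − 3k⁴ − 14k³ + 36k² + 40k − 96 = (k − 2)(k⁴ − k³ + 4k² − 36k + 48) + (−20k³ + 80k² − 80k)
  k⁴ − k³ + 4k² − 36k + 48 = (−(1/20)k − 3/20)(−20k³ + 80k² − 80k) + (12k² − 48k + 48)
  −20k³ + 80k² − 80k = (−(5/3)k)(12k² − 48k + 48) + (0)
Last nonzero remainder: 12k² − 48k + 48. Dividing through by 12 gives the monic gcd k² − 4k + 4.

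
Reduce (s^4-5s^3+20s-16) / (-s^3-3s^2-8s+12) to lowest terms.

Repeated division with remainder:
  s^4-5s^3+20s-16 = (-s+8)(-s^3-3s^2-8s+12) + (16s^2+96s-112)
  -s^3-3s^2-8s+12 = (-(1/16)s+3/16)(16s^2+96s-112) + (-33s+33)
  16s^2+96s-112 = (-(16/33)s-112/33)(-33s+33) + (0)
Last nonzero remainder: -33s+33. Dividing through by -33 gives the monic gcd s-1.
Cancel s-1 from numerator and denominator to get the reduced form.

(-s^3+4s^2+4s-16)/(s^2+4s+12)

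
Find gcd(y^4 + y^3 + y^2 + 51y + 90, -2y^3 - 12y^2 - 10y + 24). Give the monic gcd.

Apply the Euclidean algorithm:
  y^4 + y^3 + y^2 + 51y + 90 = (-(1/2)y + 5/2)(-2y^3 - 12y^2 - 10y + 24) + (26y^2 + 88y + 30)
  -2y^3 - 12y^2 - 10y + 24 = (-(1/13)y - 34/169)(26y^2 + 88y + 30) + ((1692/169)y + 5076/169)
  26y^2 + 88y + 30 = ((2197/846)y + 845/846)((1692/169)y + 5076/169) + (0)
Last nonzero remainder: (1692/169)y + 5076/169. Dividing through by 1692/169 gives the monic gcd y + 3.

y + 3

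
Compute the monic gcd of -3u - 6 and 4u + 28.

1

Euclidean algorithm in ℚ[u]:
  -3u - 6 = (-3/4)(4u + 28) + (15)
  4u + 28 = ((4/15)u + 28/15)(15) + (0)
The last nonzero remainder is the constant 15, so the polynomials are coprime and gcd = 1.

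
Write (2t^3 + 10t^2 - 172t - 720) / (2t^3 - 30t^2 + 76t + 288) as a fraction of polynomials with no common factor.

(t^2 + 14t + 40)/(t^2 - 6t - 16)

By polynomial division,
  2t^3 + 10t^2 - 172t - 720 = (2t^3 - 30t^2 + 76t + 288) + (40t^2 - 248t - 1008)
  2t^3 - 30t^2 + 76t + 288 = ((1/20)t - 11/25)(40t^2 - 248t - 1008) + ((432/25)t - 3888/25)
  40t^2 - 248t - 1008 = ((125/54)t + 175/27)((432/25)t - 3888/25) + (0)
Last nonzero remainder: (432/25)t - 3888/25. Dividing through by 432/25 gives the monic gcd t - 9.
Cancel t - 9 from numerator and denominator to get the reduced form.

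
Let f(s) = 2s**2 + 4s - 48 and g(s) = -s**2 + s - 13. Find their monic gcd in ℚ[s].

Apply the Euclidean algorithm:
  2s**2 + 4s - 48 = (-2)(-s**2 + s - 13) + (6s - 74)
  -s**2 + s - 13 = (-(1/6)s - 17/9)(6s - 74) + (-1375/9)
  6s - 74 = (-(54/1375)s + 666/1375)(-1375/9) + (0)
The last nonzero remainder is the constant -1375/9, so the polynomials are coprime and gcd = 1.

1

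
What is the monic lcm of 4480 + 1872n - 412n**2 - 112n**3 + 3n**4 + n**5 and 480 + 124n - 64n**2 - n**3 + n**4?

134400 + 6880n - 28472n**2 + 3044n**3 + 910n**4 - 115n**5 - 8n**6 + n**7

Euclidean algorithm in ℚ[n]:
  n**5 + 3n**4 - 112n**3 - 412n**2 + 1872n + 4480 = (n + 4)(n**4 - n**3 - 64n**2 + 124n + 480) + (-44n**3 - 280n**2 + 896n + 2560)
  n**4 - n**3 - 64n**2 + 124n + 480 = (-(1/44)n + 81/484)(-44n**3 - 280n**2 + 896n + 2560) + ((390/121)n**2 + (3900/121)n + 6240/121)
  -44n**3 - 280n**2 + 896n + 2560 = (-(2662/195)n + 1936/39)((390/121)n**2 + (3900/121)n + 6240/121) + (0)
Last nonzero remainder: (390/121)n**2 + (3900/121)n + 6240/121. Dividing through by 390/121 gives the monic gcd n**2 + 10n + 16.
Then lcm(f, g) = f·g / gcd(f, g); expanding and making the result monic gives the answer.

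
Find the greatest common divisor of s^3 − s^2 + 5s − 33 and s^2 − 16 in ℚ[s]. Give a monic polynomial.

Repeated division with remainder:
  s^3 − s^2 + 5s − 33 = (s − 1)(s^2 − 16) + (21s − 49)
  s^2 − 16 = ((1/21)s + 1/9)(21s − 49) + (−95/9)
  21s − 49 = (−(189/95)s + 441/95)(−95/9) + (0)
The last nonzero remainder is the constant −95/9, so the polynomials are coprime and gcd = 1.

1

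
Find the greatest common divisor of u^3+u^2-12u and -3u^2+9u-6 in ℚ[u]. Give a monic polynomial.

1

Euclidean algorithm in ℚ[u]:
  u^3+u^2-12u = (-(1/3)u-4/3)(-3u^2+9u-6) + (-2u-8)
  -3u^2+9u-6 = ((3/2)u-21/2)(-2u-8) + (-90)
  -2u-8 = ((1/45)u+4/45)(-90) + (0)
The last nonzero remainder is the constant -90, so the polynomials are coprime and gcd = 1.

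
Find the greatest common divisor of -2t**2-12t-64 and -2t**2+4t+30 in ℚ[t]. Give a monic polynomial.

1

Euclidean algorithm in ℚ[t]:
  -2t**2-12t-64 = (-2t**2+4t+30) + (-16t-94)
  -2t**2+4t+30 = ((1/8)t-63/64)(-16t-94) + (-2001/32)
  -16t-94 = ((512/2001)t+3008/2001)(-2001/32) + (0)
The last nonzero remainder is the constant -2001/32, so the polynomials are coprime and gcd = 1.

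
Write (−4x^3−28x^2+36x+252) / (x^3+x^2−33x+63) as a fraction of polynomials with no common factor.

Apply the Euclidean algorithm:
  −4x^3−28x^2+36x+252 = (−4)(x^3+x^2−33x+63) + (−24x^2−96x+504)
  x^3+x^2−33x+63 = (−(1/24)x+1/8)(−24x^2−96x+504) + (0)
Last nonzero remainder: −24x^2−96x+504. Dividing through by −24 gives the monic gcd x^2+4x−21.
Cancel x^2+4x−21 from numerator and denominator to get the reduced form.

(−4x−12)/(x−3)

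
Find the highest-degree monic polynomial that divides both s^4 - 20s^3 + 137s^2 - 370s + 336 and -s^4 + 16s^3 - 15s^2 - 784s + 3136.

By polynomial division,
  s^4 - 20s^3 + 137s^2 - 370s + 336 = (-1)(-s^4 + 16s^3 - 15s^2 - 784s + 3136) + (-4s^3 + 122s^2 - 1154s + 3472)
  -s^4 + 16s^3 - 15s^2 - 784s + 3136 = ((1/4)s + 29/8)(-4s^3 + 122s^2 - 1154s + 3472) + (-(675/4)s^2 + (10125/4)s - 9450)
  -4s^3 + 122s^2 - 1154s + 3472 = ((16/675)s - 248/675)(-(675/4)s^2 + (10125/4)s - 9450) + (0)
Last nonzero remainder: -(675/4)s^2 + (10125/4)s - 9450. Dividing through by -675/4 gives the monic gcd s^2 - 15s + 56.

s^2 - 15s + 56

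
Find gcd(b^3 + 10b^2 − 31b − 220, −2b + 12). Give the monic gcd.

By polynomial division,
  b^3 + 10b^2 − 31b − 220 = (−(1/2)b^2 − 8b − 65/2)(−2b + 12) + (170)
  −2b + 12 = (−(1/85)b + 6/85)(170) + (0)
The last nonzero remainder is the constant 170, so the polynomials are coprime and gcd = 1.

1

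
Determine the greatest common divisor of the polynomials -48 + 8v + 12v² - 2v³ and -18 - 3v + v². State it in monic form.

-6 + v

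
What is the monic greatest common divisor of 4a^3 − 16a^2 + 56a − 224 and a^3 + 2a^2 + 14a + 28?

a^2 + 14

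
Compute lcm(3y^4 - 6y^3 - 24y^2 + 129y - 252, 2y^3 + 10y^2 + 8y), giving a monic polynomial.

y^6 - y^5 - 10y^4 + 35y^3 - 41y^2 - 84y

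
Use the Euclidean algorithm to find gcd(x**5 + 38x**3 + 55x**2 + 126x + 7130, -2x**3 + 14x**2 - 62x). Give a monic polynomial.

Repeated division with remainder:
  x**5 + 38x**3 + 55x**2 + 126x + 7130 = (-(1/2)x**2 - (7/2)x - 28)(-2x**3 + 14x**2 - 62x) + (230x**2 - 1610x + 7130)
  -2x**3 + 14x**2 - 62x = (-(1/115)x)(230x**2 - 1610x + 7130) + (0)
Last nonzero remainder: 230x**2 - 1610x + 7130. Dividing through by 230 gives the monic gcd x**2 - 7x + 31.

x**2 - 7x + 31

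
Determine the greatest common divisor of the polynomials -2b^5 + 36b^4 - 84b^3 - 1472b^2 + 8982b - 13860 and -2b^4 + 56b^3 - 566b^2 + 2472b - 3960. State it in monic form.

b^3 - 22b^2 + 151b - 330

By polynomial division,
  -2b^5 + 36b^4 - 84b^3 - 1472b^2 + 8982b - 13860 = (b + 10)(-2b^4 + 56b^3 - 566b^2 + 2472b - 3960) + (-78b^3 + 1716b^2 - 11778b + 25740)
  -2b^4 + 56b^3 - 566b^2 + 2472b - 3960 = ((1/39)b - 2/13)(-78b^3 + 1716b^2 - 11778b + 25740) + (0)
Last nonzero remainder: -78b^3 + 1716b^2 - 11778b + 25740. Dividing through by -78 gives the monic gcd b^3 - 22b^2 + 151b - 330.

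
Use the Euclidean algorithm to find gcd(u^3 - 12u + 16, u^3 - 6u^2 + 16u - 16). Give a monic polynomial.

Euclidean algorithm in ℚ[u]:
  u^3 - 12u + 16 = (u^3 - 6u^2 + 16u - 16) + (6u^2 - 28u + 32)
  u^3 - 6u^2 + 16u - 16 = ((1/6)u - 2/9)(6u^2 - 28u + 32) + ((40/9)u - 80/9)
  6u^2 - 28u + 32 = ((27/20)u - 18/5)((40/9)u - 80/9) + (0)
Last nonzero remainder: (40/9)u - 80/9. Dividing through by 40/9 gives the monic gcd u - 2.

u - 2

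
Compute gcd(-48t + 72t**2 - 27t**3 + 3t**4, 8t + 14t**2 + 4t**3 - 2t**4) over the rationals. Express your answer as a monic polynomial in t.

-4t + t**2

Repeated division with remainder:
  3t**4 - 27t**3 + 72t**2 - 48t = (-3/2)(-2t**4 + 4t**3 + 14t**2 + 8t) + (-21t**3 + 93t**2 - 36t)
  -2t**4 + 4t**3 + 14t**2 + 8t = ((2/21)t + 34/147)(-21t**3 + 93t**2 - 36t) + (-(200/49)t**2 + (800/49)t)
  -21t**3 + 93t**2 - 36t = ((1029/200)t - 441/200)(-(200/49)t**2 + (800/49)t) + (0)
Last nonzero remainder: -(200/49)t**2 + (800/49)t. Dividing through by -200/49 gives the monic gcd t**2 - 4t.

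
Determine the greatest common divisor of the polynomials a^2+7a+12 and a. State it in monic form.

1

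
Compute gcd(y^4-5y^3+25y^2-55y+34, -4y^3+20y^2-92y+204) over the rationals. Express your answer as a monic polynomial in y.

y^2-2y+17

By polynomial division,
  y^4-5y^3+25y^2-55y+34 = (-(1/4)y)(-4y^3+20y^2-92y+204) + (2y^2-4y+34)
  -4y^3+20y^2-92y+204 = (-2y+6)(2y^2-4y+34) + (0)
Last nonzero remainder: 2y^2-4y+34. Dividing through by 2 gives the monic gcd y^2-2y+17.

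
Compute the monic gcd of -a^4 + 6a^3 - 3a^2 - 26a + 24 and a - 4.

a - 4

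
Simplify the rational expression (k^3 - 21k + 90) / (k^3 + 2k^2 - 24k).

(k^2 - 6k + 15)/(k^2 - 4k)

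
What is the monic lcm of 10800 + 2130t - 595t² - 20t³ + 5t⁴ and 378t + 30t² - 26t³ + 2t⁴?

-15120t - 822t² + 1259t³ - 91t⁴ - 11t⁵ + t⁶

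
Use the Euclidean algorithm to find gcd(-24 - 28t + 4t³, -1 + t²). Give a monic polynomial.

Euclidean algorithm in ℚ[t]:
  4t³ - 28t - 24 = (4t)(t² - 1) + (-24t - 24)
  t² - 1 = (-(1/24)t + 1/24)(-24t - 24) + (0)
Last nonzero remainder: -24t - 24. Dividing through by -24 gives the monic gcd t + 1.

1 + t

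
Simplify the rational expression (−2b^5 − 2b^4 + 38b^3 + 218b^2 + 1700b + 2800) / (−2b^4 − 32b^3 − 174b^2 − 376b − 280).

(b^3 − 6b^2 + 13b − 140)/(b^2 + 9b + 14)

Repeated division with remainder:
  −2b^5 − 2b^4 + 38b^3 + 218b^2 + 1700b + 2800 = (b − 15)(−2b^4 − 32b^3 − 174b^2 − 376b − 280) + (−268b^3 − 2016b^2 − 3660b − 1400)
  −2b^4 − 32b^3 − 174b^2 − 376b − 280 = ((1/134)b + 284/4489)(−268b^3 − 2016b^2 − 3660b − 1400) + (−(85932/4489)b^2 − (601524/4489)b − 859320/4489)
  −268b^3 − 2016b^2 − 3660b − 1400 = ((300763/21483)b + 22445/3069)(−(85932/4489)b^2 − (601524/4489)b − 859320/4489) + (0)
Last nonzero remainder: −(85932/4489)b^2 − (601524/4489)b − 859320/4489. Dividing through by −85932/4489 gives the monic gcd b^2 + 7b + 10.
Cancel b^2 + 7b + 10 from numerator and denominator to get the reduced form.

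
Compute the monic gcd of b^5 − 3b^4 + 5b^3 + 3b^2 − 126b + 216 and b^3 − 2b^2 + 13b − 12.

b^2 − b + 12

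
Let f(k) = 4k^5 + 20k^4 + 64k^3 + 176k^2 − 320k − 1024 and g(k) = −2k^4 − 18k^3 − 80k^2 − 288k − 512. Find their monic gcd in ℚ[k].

k^3 + 5k^2 + 20k + 64

Repeated division with remainder:
  4k^5 + 20k^4 + 64k^3 + 176k^2 − 320k − 1024 = (−2k + 8)(−2k^4 − 18k^3 − 80k^2 − 288k − 512) + (48k^3 + 240k^2 + 960k + 3072)
  −2k^4 − 18k^3 − 80k^2 − 288k − 512 = (−(1/24)k − 1/6)(48k^3 + 240k^2 + 960k + 3072) + (0)
Last nonzero remainder: 48k^3 + 240k^2 + 960k + 3072. Dividing through by 48 gives the monic gcd k^3 + 5k^2 + 20k + 64.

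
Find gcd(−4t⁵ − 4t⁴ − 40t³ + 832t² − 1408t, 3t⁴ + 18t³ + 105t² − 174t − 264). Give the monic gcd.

Euclidean algorithm in ℚ[t]:
  −4t⁵ − 4t⁴ − 40t³ + 832t² − 1408t = (−(4/3)t + 20/3)(3t⁴ + 18t³ + 105t² − 174t − 264) + (−20t³ − 100t² − 600t + 1760)
  3t⁴ + 18t³ + 105t² − 174t − 264 = (−(3/20)t − 3/20)(−20t³ − 100t² − 600t + 1760) + (0)
Last nonzero remainder: −20t³ − 100t² − 600t + 1760. Dividing through by −20 gives the monic gcd t³ + 5t² + 30t − 88.

t³ + 5t² + 30t − 88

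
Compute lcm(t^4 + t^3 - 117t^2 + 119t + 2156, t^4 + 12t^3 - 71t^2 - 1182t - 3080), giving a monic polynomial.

Apply the Euclidean algorithm:
  t^4 + t^3 - 117t^2 + 119t + 2156 = (t^4 + 12t^3 - 71t^2 - 1182t - 3080) + (-11t^3 - 46t^2 + 1301t + 5236)
  t^4 + 12t^3 - 71t^2 - 1182t - 3080 = (-(1/11)t - 86/121)(-11t^3 - 46t^2 + 1301t + 5236) + ((1764/121)t^2 + (26460/121)t + 7056/11)
  -11t^3 - 46t^2 + 1301t + 5236 = (-(1331/1764)t + 2057/252)((1764/121)t^2 + (26460/121)t + 7056/11) + (0)
Last nonzero remainder: (1764/121)t^2 + (26460/121)t + 7056/11. Dividing through by 1764/121 gives the monic gcd t^2 + 15t + 44.
Then lcm(f, g) = f·g / gcd(f, g); expanding and making the result monic gives the answer.

t^6 - 2t^5 - 190t^4 + 400t^3 + 9989t^2 - 14798t - 150920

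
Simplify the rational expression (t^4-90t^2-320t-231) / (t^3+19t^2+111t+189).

(t^2-10t-11)/(t+9)

Apply the Euclidean algorithm:
  t^4-90t^2-320t-231 = (t-19)(t^3+19t^2+111t+189) + (160t^2+1600t+3360)
  t^3+19t^2+111t+189 = ((1/160)t+9/160)(160t^2+1600t+3360) + (0)
Last nonzero remainder: 160t^2+1600t+3360. Dividing through by 160 gives the monic gcd t^2+10t+21.
Cancel t^2+10t+21 from numerator and denominator to get the reduced form.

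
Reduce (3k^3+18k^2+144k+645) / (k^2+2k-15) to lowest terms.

(3k^2+3k+129)/(k-3)

Repeated division with remainder:
  3k^3+18k^2+144k+645 = (3k+12)(k^2+2k-15) + (165k+825)
  k^2+2k-15 = ((1/165)k-1/55)(165k+825) + (0)
Last nonzero remainder: 165k+825. Dividing through by 165 gives the monic gcd k+5.
Cancel k+5 from numerator and denominator to get the reduced form.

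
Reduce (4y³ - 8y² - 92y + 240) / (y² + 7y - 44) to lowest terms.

(4y² + 8y - 60)/(y + 11)

By polynomial division,
  4y³ - 8y² - 92y + 240 = (4y - 36)(y² + 7y - 44) + (336y - 1344)
  y² + 7y - 44 = ((1/336)y + 11/336)(336y - 1344) + (0)
Last nonzero remainder: 336y - 1344. Dividing through by 336 gives the monic gcd y - 4.
Cancel y - 4 from numerator and denominator to get the reduced form.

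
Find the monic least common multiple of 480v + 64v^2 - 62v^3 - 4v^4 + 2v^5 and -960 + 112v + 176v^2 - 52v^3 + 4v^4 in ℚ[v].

-2880v - 1344v^2 + 484v^3 + 180v^4 - 35v^5 - 6v^6 + v^7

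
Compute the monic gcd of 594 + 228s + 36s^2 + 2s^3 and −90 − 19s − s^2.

9 + s

Apply the Euclidean algorithm:
  2s^3 + 36s^2 + 228s + 594 = (−2s + 2)(−s^2 − 19s − 90) + (86s + 774)
  −s^2 − 19s − 90 = (−(1/86)s − 5/43)(86s + 774) + (0)
Last nonzero remainder: 86s + 774. Dividing through by 86 gives the monic gcd s + 9.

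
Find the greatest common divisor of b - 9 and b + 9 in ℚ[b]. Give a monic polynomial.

1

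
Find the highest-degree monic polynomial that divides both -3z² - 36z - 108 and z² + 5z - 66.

Repeated division with remainder:
  -3z² - 36z - 108 = (-3)(z² + 5z - 66) + (-21z - 306)
  z² + 5z - 66 = (-(1/21)z + 67/147)(-21z - 306) + (3600/49)
  -21z - 306 = (-(343/1200)z - 833/200)(3600/49) + (0)
The last nonzero remainder is the constant 3600/49, so the polynomials are coprime and gcd = 1.

1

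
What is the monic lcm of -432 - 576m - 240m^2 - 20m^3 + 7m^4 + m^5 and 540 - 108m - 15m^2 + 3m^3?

Euclidean algorithm in ℚ[m]:
  m^5 + 7m^4 - 20m^3 - 240m^2 - 576m - 432 = ((1/3)m^2 + 4m + 76/3)(3m^3 - 15m^2 - 108m + 540) + (392m^2 - 14112)
  3m^3 - 15m^2 - 108m + 540 = ((3/392)m - 15/392)(392m^2 - 14112) + (0)
Last nonzero remainder: 392m^2 - 14112. Dividing through by 392 gives the monic gcd m^2 - 36.
Then lcm(f, g) = f·g / gcd(f, g); expanding and making the result monic gives the answer.

2160 + 2448m + 624m^2 - 140m^3 - 55m^4 + 2m^5 + m^6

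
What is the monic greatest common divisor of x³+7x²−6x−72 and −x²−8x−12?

Euclidean algorithm in ℚ[x]:
  x³+7x²−6x−72 = (−x+1)(−x²−8x−12) + (−10x−60)
  −x²−8x−12 = ((1/10)x+1/5)(−10x−60) + (0)
Last nonzero remainder: −10x−60. Dividing through by −10 gives the monic gcd x+6.

x+6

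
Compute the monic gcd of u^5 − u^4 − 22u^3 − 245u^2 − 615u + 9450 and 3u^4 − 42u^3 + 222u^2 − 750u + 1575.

u^2 − 12u + 35

Repeated division with remainder:
  u^5 − u^4 − 22u^3 − 245u^2 − 615u + 9450 = ((1/3)u + 13/3)(3u^4 − 42u^3 + 222u^2 − 750u + 1575) + (86u^3 − 957u^2 + 2110u + 2625)
  3u^4 − 42u^3 + 222u^2 − 750u + 1575 = ((3/86)u − 741/7396)(86u^3 − 957u^2 + 2110u + 2625) + ((388395/7396)u^2 − (1165185/1849)u + 13593825/7396)
  86u^3 − 957u^2 + 2110u + 2625 = ((636056/388395)u + 36980/25893)((388395/7396)u^2 − (1165185/1849)u + 13593825/7396) + (0)
Last nonzero remainder: (388395/7396)u^2 − (1165185/1849)u + 13593825/7396. Dividing through by 388395/7396 gives the monic gcd u^2 − 12u + 35.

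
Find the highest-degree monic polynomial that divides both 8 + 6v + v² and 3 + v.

Repeated division with remainder:
  v² + 6v + 8 = (v + 3)(v + 3) + (-1)
  v + 3 = (-v - 3)(-1) + (0)
The last nonzero remainder is the constant -1, so the polynomials are coprime and gcd = 1.

1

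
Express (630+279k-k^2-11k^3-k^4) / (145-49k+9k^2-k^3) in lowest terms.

(126+81k+16k^2+k^3)/(29-4k+k^2)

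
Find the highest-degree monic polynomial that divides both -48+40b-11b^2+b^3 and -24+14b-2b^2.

By polynomial division,
  b^3-11b^2+40b-48 = (-(1/2)b+2)(-2b^2+14b-24) + (0)
Last nonzero remainder: -2b^2+14b-24. Dividing through by -2 gives the monic gcd b^2-7b+12.

12-7b+b^2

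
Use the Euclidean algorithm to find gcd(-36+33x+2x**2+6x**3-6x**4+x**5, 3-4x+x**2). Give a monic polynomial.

3-4x+x**2

Apply the Euclidean algorithm:
  x**5-6x**4+6x**3+2x**2+33x-36 = (x**3-2x**2-5x-12)(x**2-4x+3) + (0)
The last nonzero remainder x**2-4x+3 is already monic.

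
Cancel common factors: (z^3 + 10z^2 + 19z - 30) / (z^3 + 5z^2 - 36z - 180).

Repeated division with remainder:
  z^3 + 10z^2 + 19z - 30 = (z^3 + 5z^2 - 36z - 180) + (5z^2 + 55z + 150)
  z^3 + 5z^2 - 36z - 180 = ((1/5)z - 6/5)(5z^2 + 55z + 150) + (0)
Last nonzero remainder: 5z^2 + 55z + 150. Dividing through by 5 gives the monic gcd z^2 + 11z + 30.
Cancel z^2 + 11z + 30 from numerator and denominator to get the reduced form.

(z - 1)/(z - 6)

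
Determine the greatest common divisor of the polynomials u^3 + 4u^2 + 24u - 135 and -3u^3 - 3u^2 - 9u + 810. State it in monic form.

u^2 + 7u + 45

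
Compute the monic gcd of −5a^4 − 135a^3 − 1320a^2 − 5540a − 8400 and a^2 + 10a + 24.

Repeated division with remainder:
  −5a^4 − 135a^3 − 1320a^2 − 5540a − 8400 = (−5a^2 − 85a − 350)(a^2 + 10a + 24) + (0)
The last nonzero remainder a^2 + 10a + 24 is already monic.

a^2 + 10a + 24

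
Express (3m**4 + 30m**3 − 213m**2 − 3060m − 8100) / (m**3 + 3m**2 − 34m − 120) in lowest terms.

Euclidean algorithm in ℚ[m]:
  3m**4 + 30m**3 − 213m**2 − 3060m − 8100 = (3m + 21)(m**3 + 3m**2 − 34m − 120) + (−174m**2 − 1986m − 5580)
  m**3 + 3m**2 − 34m − 120 = (−(1/174)m + 122/2523)(−174m**2 − 1986m − 5580) + ((25200/841)m + 126000/841)
  −174m**2 − 1986m − 5580 = (−(24389/4200)m − 26071/700)((25200/841)m + 126000/841) + (0)
Last nonzero remainder: (25200/841)m + 126000/841. Dividing through by 25200/841 gives the monic gcd m + 5.
Cancel m + 5 from numerator and denominator to get the reduced form.

(3m**3 + 15m**2 − 288m − 1620)/(m**2 − 2m − 24)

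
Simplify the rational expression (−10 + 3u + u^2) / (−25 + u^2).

(−2 + u)/(−5 + u)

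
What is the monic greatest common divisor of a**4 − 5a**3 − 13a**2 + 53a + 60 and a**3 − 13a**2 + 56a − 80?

a**2 − 9a + 20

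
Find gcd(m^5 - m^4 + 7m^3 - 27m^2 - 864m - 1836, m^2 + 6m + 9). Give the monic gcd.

m^2 + 6m + 9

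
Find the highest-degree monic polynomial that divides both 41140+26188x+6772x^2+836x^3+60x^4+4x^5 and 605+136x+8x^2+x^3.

Euclidean algorithm in ℚ[x]:
  4x^5+60x^4+836x^3+6772x^2+26188x+41140 = (4x^2+28x+68)(x^3+8x^2+136x+605) + (0)
The last nonzero remainder x^3+8x^2+136x+605 is already monic.

605+136x+8x^2+x^3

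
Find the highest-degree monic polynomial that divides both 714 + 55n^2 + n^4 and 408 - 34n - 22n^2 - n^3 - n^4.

34 + n^2

Repeated division with remainder:
  n^4 + 55n^2 + 714 = (-1)(-n^4 - n^3 - 22n^2 - 34n + 408) + (-n^3 + 33n^2 - 34n + 1122)
  -n^4 - n^3 - 22n^2 - 34n + 408 = (n + 34)(-n^3 + 33n^2 - 34n + 1122) + (-1110n^2 - 37740)
  -n^3 + 33n^2 - 34n + 1122 = ((1/1110)n - 11/370)(-1110n^2 - 37740) + (0)
Last nonzero remainder: -1110n^2 - 37740. Dividing through by -1110 gives the monic gcd n^2 + 34.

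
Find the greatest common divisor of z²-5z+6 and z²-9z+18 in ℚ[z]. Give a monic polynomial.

z-3

Apply the Euclidean algorithm:
  z²-5z+6 = (z²-9z+18) + (4z-12)
  z²-9z+18 = ((1/4)z-3/2)(4z-12) + (0)
Last nonzero remainder: 4z-12. Dividing through by 4 gives the monic gcd z-3.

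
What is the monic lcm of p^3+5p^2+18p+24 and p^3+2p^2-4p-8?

p^5+5p^4+14p^3+4p^2-72p-96

Apply the Euclidean algorithm:
  p^3+5p^2+18p+24 = (p^3+2p^2-4p-8) + (3p^2+22p+32)
  p^3+2p^2-4p-8 = ((1/3)p-16/9)(3p^2+22p+32) + ((220/9)p+440/9)
  3p^2+22p+32 = ((27/220)p+36/55)((220/9)p+440/9) + (0)
Last nonzero remainder: (220/9)p+440/9. Dividing through by 220/9 gives the monic gcd p+2.
Then lcm(f, g) = f·g / gcd(f, g); expanding and making the result monic gives the answer.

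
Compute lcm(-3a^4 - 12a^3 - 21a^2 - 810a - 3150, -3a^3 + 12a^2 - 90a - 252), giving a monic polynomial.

By polynomial division,
  -3a^4 - 12a^3 - 21a^2 - 810a - 3150 = (a + 8)(-3a^3 + 12a^2 - 90a - 252) + (-27a^2 + 162a - 1134)
  -3a^3 + 12a^2 - 90a - 252 = ((1/9)a + 2/9)(-27a^2 + 162a - 1134) + (0)
Last nonzero remainder: -27a^2 + 162a - 1134. Dividing through by -27 gives the monic gcd a^2 - 6a + 42.
Then lcm(f, g) = f·g / gcd(f, g); expanding and making the result monic gives the answer.

a^5 + 6a^4 + 15a^3 + 284a^2 + 1590a + 2100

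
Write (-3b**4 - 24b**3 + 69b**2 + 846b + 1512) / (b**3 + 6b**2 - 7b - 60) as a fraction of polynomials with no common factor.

By polynomial division,
  -3b**4 - 24b**3 + 69b**2 + 846b + 1512 = (-3b - 6)(b**3 + 6b**2 - 7b - 60) + (84b**2 + 624b + 1152)
  b**3 + 6b**2 - 7b - 60 = ((1/84)b - 5/294)(84b**2 + 624b + 1152) + (-(495/49)b - 1980/49)
  84b**2 + 624b + 1152 = (-(1372/165)b - 1568/55)(-(495/49)b - 1980/49) + (0)
Last nonzero remainder: -(495/49)b - 1980/49. Dividing through by -495/49 gives the monic gcd b + 4.
Cancel b + 4 from numerator and denominator to get the reduced form.

(-3b**3 - 12b**2 + 117b + 378)/(b**2 + 2b - 15)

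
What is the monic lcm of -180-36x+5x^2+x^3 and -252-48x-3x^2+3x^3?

Repeated division with remainder:
  x^3+5x^2-36x-180 = (1/3)(3x^3-3x^2-48x-252) + (6x^2-20x-96)
  3x^3-3x^2-48x-252 = ((1/2)x+7/6)(6x^2-20x-96) + ((70/3)x-140)
  6x^2-20x-96 = ((9/35)x+24/35)((70/3)x-140) + (0)
Last nonzero remainder: (70/3)x-140. Dividing through by 70/3 gives the monic gcd x-6.
Then lcm(f, g) = f·g / gcd(f, g); expanding and making the result monic gives the answer.

-2520-1404x-290x^2+3x^3+10x^4+x^5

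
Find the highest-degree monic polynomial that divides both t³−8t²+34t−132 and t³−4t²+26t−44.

t²−2t+22

Apply the Euclidean algorithm:
  t³−8t²+34t−132 = (t³−4t²+26t−44) + (−4t²+8t−88)
  t³−4t²+26t−44 = (−(1/4)t+1/2)(−4t²+8t−88) + (0)
Last nonzero remainder: −4t²+8t−88. Dividing through by −4 gives the monic gcd t²−2t+22.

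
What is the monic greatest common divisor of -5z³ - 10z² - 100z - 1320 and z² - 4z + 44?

z² - 4z + 44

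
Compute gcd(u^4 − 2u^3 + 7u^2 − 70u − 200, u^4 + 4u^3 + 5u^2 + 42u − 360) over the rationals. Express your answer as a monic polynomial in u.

u^2 + u + 20

Repeated division with remainder:
  u^4 − 2u^3 + 7u^2 − 70u − 200 = (u^4 + 4u^3 + 5u^2 + 42u − 360) + (−6u^3 + 2u^2 − 112u + 160)
  u^4 + 4u^3 + 5u^2 + 42u − 360 = (−(1/6)u − 13/18)(−6u^3 + 2u^2 − 112u + 160) + (−(110/9)u^2 − (110/9)u − 2200/9)
  −6u^3 + 2u^2 − 112u + 160 = ((27/55)u − 36/55)(−(110/9)u^2 − (110/9)u − 2200/9) + (0)
Last nonzero remainder: −(110/9)u^2 − (110/9)u − 2200/9. Dividing through by −110/9 gives the monic gcd u^2 + u + 20.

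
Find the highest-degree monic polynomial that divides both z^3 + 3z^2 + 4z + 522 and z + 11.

Repeated division with remainder:
  z^3 + 3z^2 + 4z + 522 = (z^2 - 8z + 92)(z + 11) + (-490)
  z + 11 = (-(1/490)z - 11/490)(-490) + (0)
The last nonzero remainder is the constant -490, so the polynomials are coprime and gcd = 1.

1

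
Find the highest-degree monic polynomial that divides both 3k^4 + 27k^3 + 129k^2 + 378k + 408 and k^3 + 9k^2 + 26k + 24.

Apply the Euclidean algorithm:
  3k^4 + 27k^3 + 129k^2 + 378k + 408 = (3k)(k^3 + 9k^2 + 26k + 24) + (51k^2 + 306k + 408)
  k^3 + 9k^2 + 26k + 24 = ((1/51)k + 1/17)(51k^2 + 306k + 408) + (0)
Last nonzero remainder: 51k^2 + 306k + 408. Dividing through by 51 gives the monic gcd k^2 + 6k + 8.

k^2 + 6k + 8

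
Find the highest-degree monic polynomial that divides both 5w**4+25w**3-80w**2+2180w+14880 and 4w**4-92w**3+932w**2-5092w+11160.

Euclidean algorithm in ℚ[w]:
  5w**4+25w**3-80w**2+2180w+14880 = (5/4)(4w**4-92w**3+932w**2-5092w+11160) + (140w**3-1245w**2+8545w+930)
  4w**4-92w**3+932w**2-5092w+11160 = ((1/35)w-79/196)(140w**3-1245w**2+8545w+930) + ((36465/196)w**2-(328185/196)w+1130415/98)
  140w**3-1245w**2+8545w+930 = ((5488/7293)w+196/2431)((36465/196)w**2-(328185/196)w+1130415/98) + (0)
Last nonzero remainder: (36465/196)w**2-(328185/196)w+1130415/98. Dividing through by 36465/196 gives the monic gcd w**2-9w+62.

w**2-9w+62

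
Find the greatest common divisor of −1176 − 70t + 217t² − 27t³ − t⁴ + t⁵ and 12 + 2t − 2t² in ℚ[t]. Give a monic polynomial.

Apply the Euclidean algorithm:
  t⁵ − t⁴ − 27t³ + 217t² − 70t − 1176 = (−(1/2)t³ + (21/2)t − 98)(−2t² + 2t + 12) + (0)
Last nonzero remainder: −2t² + 2t + 12. Dividing through by −2 gives the monic gcd t² − t − 6.

−6 − t + t²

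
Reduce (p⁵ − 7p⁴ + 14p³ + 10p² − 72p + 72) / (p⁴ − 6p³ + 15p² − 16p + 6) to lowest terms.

(p³ − 3p² − 4p + 12)/(p² − 2p + 1)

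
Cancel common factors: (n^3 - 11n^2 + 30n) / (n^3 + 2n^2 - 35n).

By polynomial division,
  n^3 - 11n^2 + 30n = (n^3 + 2n^2 - 35n) + (-13n^2 + 65n)
  n^3 + 2n^2 - 35n = (-(1/13)n - 7/13)(-13n^2 + 65n) + (0)
Last nonzero remainder: -13n^2 + 65n. Dividing through by -13 gives the monic gcd n^2 - 5n.
Cancel n^2 - 5n from numerator and denominator to get the reduced form.

(n - 6)/(n + 7)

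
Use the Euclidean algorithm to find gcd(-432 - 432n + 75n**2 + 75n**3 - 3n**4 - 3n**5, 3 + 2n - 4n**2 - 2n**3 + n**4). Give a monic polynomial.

-3 - 2n + n**2

By polynomial division,
  -3n**5 - 3n**4 + 75n**3 + 75n**2 - 432n - 432 = (-3n - 9)(n**4 - 2n**3 - 4n**2 + 2n + 3) + (45n**3 + 45n**2 - 405n - 405)
  n**4 - 2n**3 - 4n**2 + 2n + 3 = ((1/45)n - 1/15)(45n**3 + 45n**2 - 405n - 405) + (8n**2 - 16n - 24)
  45n**3 + 45n**2 - 405n - 405 = ((45/8)n + 135/8)(8n**2 - 16n - 24) + (0)
Last nonzero remainder: 8n**2 - 16n - 24. Dividing through by 8 gives the monic gcd n**2 - 2n - 3.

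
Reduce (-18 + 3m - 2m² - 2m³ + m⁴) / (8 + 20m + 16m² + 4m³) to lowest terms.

(-9 + 6m - 4m² + m³)/(4 + 8m + 4m²)

Euclidean algorithm in ℚ[m]:
  m⁴ - 2m³ - 2m² + 3m - 18 = ((1/4)m - 3/2)(4m³ + 16m² + 20m + 8) + (17m² + 31m - 6)
  4m³ + 16m² + 20m + 8 = ((4/17)m + 148/289)(17m² + 31m - 6) + ((1600/289)m + 3200/289)
  17m² + 31m - 6 = ((4913/1600)m - 867/1600)((1600/289)m + 3200/289) + (0)
Last nonzero remainder: (1600/289)m + 3200/289. Dividing through by 1600/289 gives the monic gcd m + 2.
Cancel m + 2 from numerator and denominator to get the reduced form.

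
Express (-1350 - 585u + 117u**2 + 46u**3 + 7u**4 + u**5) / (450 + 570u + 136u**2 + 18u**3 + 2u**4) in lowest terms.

(-6 - u + u**2)/(2 + 2u)

Apply the Euclidean algorithm:
  u**5 + 7u**4 + 46u**3 + 117u**2 - 585u - 1350 = ((1/2)u - 1)(2u**4 + 18u**3 + 136u**2 + 570u + 450) + (-4u**3 - 32u**2 - 240u - 900)
  2u**4 + 18u**3 + 136u**2 + 570u + 450 = (-(1/2)u - 1/2)(-4u**3 - 32u**2 - 240u - 900) + (0)
Last nonzero remainder: -4u**3 - 32u**2 - 240u - 900. Dividing through by -4 gives the monic gcd u**3 + 8u**2 + 60u + 225.
Cancel u**3 + 8u**2 + 60u + 225 from numerator and denominator to get the reduced form.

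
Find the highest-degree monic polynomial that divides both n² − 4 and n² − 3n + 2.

Euclidean algorithm in ℚ[n]:
  n² − 4 = (n² − 3n + 2) + (3n − 6)
  n² − 3n + 2 = ((1/3)n − 1/3)(3n − 6) + (0)
Last nonzero remainder: 3n − 6. Dividing through by 3 gives the monic gcd n − 2.

n − 2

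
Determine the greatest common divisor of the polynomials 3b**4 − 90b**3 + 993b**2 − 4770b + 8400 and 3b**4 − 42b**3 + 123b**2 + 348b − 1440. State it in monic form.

b**2 − 13b + 40

Apply the Euclidean algorithm:
  3b**4 − 90b**3 + 993b**2 − 4770b + 8400 = (3b**4 − 42b**3 + 123b**2 + 348b − 1440) + (−48b**3 + 870b**2 − 5118b + 9840)
  3b**4 − 42b**3 + 123b**2 + 348b − 1440 = (−(1/16)b − 33/128)(−48b**3 + 870b**2 − 5118b + 9840) + ((1755/64)b**2 − (22815/64)b + 8775/8)
  −48b**3 + 870b**2 − 5118b + 9840 = (−(1024/585)b + 5248/585)((1755/64)b**2 − (22815/64)b + 8775/8) + (0)
Last nonzero remainder: (1755/64)b**2 − (22815/64)b + 8775/8. Dividing through by 1755/64 gives the monic gcd b**2 − 13b + 40.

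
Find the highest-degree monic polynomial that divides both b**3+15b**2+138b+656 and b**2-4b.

1

Apply the Euclidean algorithm:
  b**3+15b**2+138b+656 = (b+19)(b**2-4b) + (214b+656)
  b**2-4b = ((1/214)b-378/11449)(214b+656) + (247968/11449)
  214b+656 = ((1225043/123984)b+11449/378)(247968/11449) + (0)
The last nonzero remainder is the constant 247968/11449, so the polynomials are coprime and gcd = 1.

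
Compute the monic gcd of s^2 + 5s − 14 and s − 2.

By polynomial division,
  s^2 + 5s − 14 = (s + 7)(s − 2) + (0)
The last nonzero remainder s − 2 is already monic.

s − 2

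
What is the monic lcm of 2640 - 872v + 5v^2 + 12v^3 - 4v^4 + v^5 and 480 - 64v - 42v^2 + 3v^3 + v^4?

15840 - 2592v - 842v^2 + 77v^3 - 12v^4 + 2v^5 + v^6

Euclidean algorithm in ℚ[v]:
  v^5 - 4v^4 + 12v^3 + 5v^2 - 872v + 2640 = (v - 7)(v^4 + 3v^3 - 42v^2 - 64v + 480) + (75v^3 - 225v^2 - 1800v + 6000)
  v^4 + 3v^3 - 42v^2 - 64v + 480 = ((1/75)v + 2/25)(75v^3 - 225v^2 - 1800v + 6000) + (0)
Last nonzero remainder: 75v^3 - 225v^2 - 1800v + 6000. Dividing through by 75 gives the monic gcd v^3 - 3v^2 - 24v + 80.
Then lcm(f, g) = f·g / gcd(f, g); expanding and making the result monic gives the answer.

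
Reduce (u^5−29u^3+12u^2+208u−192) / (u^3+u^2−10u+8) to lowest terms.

(u^3−3u^2−16u+48)/(u−2)

Euclidean algorithm in ℚ[u]:
  u^5−29u^3+12u^2+208u−192 = (u^2−u−18)(u^3+u^2−10u+8) + (12u^2+36u−48)
  u^3+u^2−10u+8 = ((1/12)u−1/6)(12u^2+36u−48) + (0)
Last nonzero remainder: 12u^2+36u−48. Dividing through by 12 gives the monic gcd u^2+3u−4.
Cancel u^2+3u−4 from numerator and denominator to get the reduced form.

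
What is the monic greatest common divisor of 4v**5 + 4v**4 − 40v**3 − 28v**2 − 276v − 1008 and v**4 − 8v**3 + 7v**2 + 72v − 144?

v**2 − v − 12

By polynomial division,
  4v**5 + 4v**4 − 40v**3 − 28v**2 − 276v − 1008 = (4v + 36)(v**4 − 8v**3 + 7v**2 + 72v − 144) + (220v**3 − 568v**2 − 2292v + 4176)
  v**4 − 8v**3 + 7v**2 + 72v − 144 = ((1/220)v − 149/6050)(220v**3 − 568v**2 − 2292v + 4176) + ((10374/3025)v**2 − (10374/3025)v − 124488/3025)
  220v**3 − 568v**2 − 2292v + 4176 = ((332750/5187)v − 175450/1729)((10374/3025)v**2 − (10374/3025)v − 124488/3025) + (0)
Last nonzero remainder: (10374/3025)v**2 − (10374/3025)v − 124488/3025. Dividing through by 10374/3025 gives the monic gcd v**2 − v − 12.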